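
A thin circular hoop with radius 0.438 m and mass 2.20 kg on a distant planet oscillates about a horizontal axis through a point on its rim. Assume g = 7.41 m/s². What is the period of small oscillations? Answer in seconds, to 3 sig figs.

2.16 s

I_cm = mr² = 0.4221 kg·m². The pivot is at distance d = 0.438 m from the centre of mass.
By the parallel-axis theorem, I = I_cm + md² = 0.4221 + 0.4221 = 0.8441 kg·m².
T = 2π√(I/(mgd)) = 2π√(0.8441/(2.20 × 7.41 × 0.438)) = 2.16 s.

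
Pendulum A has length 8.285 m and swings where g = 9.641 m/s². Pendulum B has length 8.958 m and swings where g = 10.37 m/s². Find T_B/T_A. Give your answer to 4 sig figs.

T = 2π√(L/g), so T_B/T_A = √((L_B/g_B)/(L_A/g_A)) = √((8.958/10.37)/(8.285/9.641)) = 1.003.

1.003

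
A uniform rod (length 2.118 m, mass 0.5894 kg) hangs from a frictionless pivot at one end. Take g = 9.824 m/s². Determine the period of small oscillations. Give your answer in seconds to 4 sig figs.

For a physical pendulum T = 2π√(I/(mgd)), with d = 1.0590 m from pivot to centre of mass.
I_cm = mL²/12 = 0.5894 × 2.118²/12 = 0.22033 kg·m²; I = I_cm + md² = 0.22033 + 0.5894 × 1.0590² = 0.88133 kg·m².
T = 2π√(0.88133/(0.5894 × 9.824 × 1.0590)) = 2.382 s.

2.382 s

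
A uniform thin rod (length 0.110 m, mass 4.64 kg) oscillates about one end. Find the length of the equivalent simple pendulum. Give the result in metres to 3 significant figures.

The equivalent simple-pendulum length is L_eq = I/(md), where I is about the pivot and d = 0.05500 m.
I_cm = (1/12)mL² = 0.004679 kg·m², so I = I_cm + md² = 0.004679 + 0.01404 = 0.01871 kg·m².
L_eq = 0.01871/(4.64 × 0.05500) = 0.0733 m.

0.0733 m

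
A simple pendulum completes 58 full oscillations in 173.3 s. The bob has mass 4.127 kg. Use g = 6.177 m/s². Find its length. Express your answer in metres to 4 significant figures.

1.397 m

T = 173.3/58 = 2.9879 s.
From T = 2π√(L/g), L = gT²/(4π²) = 6.177 × 2.9879²/(4π²) = 1.397 m.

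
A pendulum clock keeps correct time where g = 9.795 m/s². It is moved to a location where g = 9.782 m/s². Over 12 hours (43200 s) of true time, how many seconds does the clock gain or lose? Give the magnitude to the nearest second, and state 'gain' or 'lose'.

The clock's period scales as T ∝ 1/√g, so T'/T = √(9.795/9.782) = 1.00066.
In 43200 s of true time the clock registers 43200/1.00066 = 43171.3 s, so it loses 29 s.

lose 29 s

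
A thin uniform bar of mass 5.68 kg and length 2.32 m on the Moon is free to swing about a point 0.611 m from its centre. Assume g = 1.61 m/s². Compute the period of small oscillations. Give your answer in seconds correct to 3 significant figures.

5.74 s

For a physical pendulum T = 2π√(I/(mgd)), with d = 0.6110 m from pivot to centre of mass.
I_cm = mL²/12 = 5.68 × 2.32²/12 = 2.548 kg·m²; I = I_cm + md² = 2.548 + 5.68 × 0.6110² = 4.668 kg·m².
T = 2π√(4.668/(5.68 × 1.61 × 0.6110)) = 5.74 s.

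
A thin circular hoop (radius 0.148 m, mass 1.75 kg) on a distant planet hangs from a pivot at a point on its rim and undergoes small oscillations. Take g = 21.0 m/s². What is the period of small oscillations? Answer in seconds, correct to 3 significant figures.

0.746 s

I_cm = mr² = 0.03833 kg·m². The pivot is at distance d = 0.148 m from the centre of mass.
By the parallel-axis theorem, I = I_cm + md² = 0.03833 + 0.03833 = 0.07666 kg·m².
T = 2π√(I/(mgd)) = 2π√(0.07666/(1.75 × 21.0 × 0.148)) = 0.746 s.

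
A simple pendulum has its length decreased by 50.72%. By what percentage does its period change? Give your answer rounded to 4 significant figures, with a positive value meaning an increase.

T ∝ √L, so T'/T = √(0.49280) = 0.70200.
Percentage change in T = (0.70200 − 1) × 100% = -29.80%.

-29.80%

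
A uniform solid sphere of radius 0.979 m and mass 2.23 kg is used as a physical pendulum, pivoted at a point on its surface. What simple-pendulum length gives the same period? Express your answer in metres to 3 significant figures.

The equivalent simple-pendulum length is L_eq = I/(md), where I is about the pivot and d = 0.9790 m.
I_cm = (2/5)mR² = 0.8549 kg·m², so I = I_cm + md² = 0.8549 + 2.137 = 2.992 kg·m².
L_eq = 2.992/(2.23 × 0.9790) = 1.37 m.

1.37 m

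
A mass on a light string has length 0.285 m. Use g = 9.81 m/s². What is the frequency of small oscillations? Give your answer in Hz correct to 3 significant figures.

0.934 Hz

T = 2π√(L/g) = 2π√(0.285/9.81) = 1.071 s, so f = 1/T = 0.934 Hz.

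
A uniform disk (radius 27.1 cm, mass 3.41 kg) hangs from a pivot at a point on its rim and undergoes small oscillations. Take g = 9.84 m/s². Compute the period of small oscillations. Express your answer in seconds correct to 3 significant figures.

1.28 s

I_cm = ½mr² = 0.1252 kg·m². The pivot is at distance d = 0.271 m from the centre of mass.
By the parallel-axis theorem, I = I_cm + md² = 0.1252 + 0.2504 = 0.3757 kg·m².
T = 2π√(I/(mgd)) = 2π√(0.3757/(3.41 × 9.84 × 0.271)) = 1.28 s.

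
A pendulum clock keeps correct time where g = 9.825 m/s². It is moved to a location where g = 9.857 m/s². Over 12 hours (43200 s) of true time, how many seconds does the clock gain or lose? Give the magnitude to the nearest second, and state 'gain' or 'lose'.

The clock's period scales as T ∝ 1/√g, so T'/T = √(9.825/9.857) = 0.998375.
In 43200 s of true time the clock registers 43200/0.998375 = 43270.3 s, so it gains 70 s.

gain 70 s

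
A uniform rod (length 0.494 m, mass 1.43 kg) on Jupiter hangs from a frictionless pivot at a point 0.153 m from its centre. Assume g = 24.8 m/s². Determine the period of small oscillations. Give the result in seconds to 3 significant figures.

0.675 s

For a physical pendulum T = 2π√(I/(mgd)), with d = 0.1530 m from pivot to centre of mass.
I_cm = mL²/12 = 1.43 × 0.494²/12 = 0.02908 kg·m²; I = I_cm + md² = 0.02908 + 1.43 × 0.1530² = 0.06256 kg·m².
T = 2π√(0.06256/(1.43 × 24.8 × 0.1530)) = 0.675 s.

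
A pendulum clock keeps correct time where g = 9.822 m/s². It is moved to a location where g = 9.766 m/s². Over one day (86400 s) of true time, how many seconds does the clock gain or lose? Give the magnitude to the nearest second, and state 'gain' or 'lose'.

lose 247 s

The clock's period scales as T ∝ 1/√g, so T'/T = √(9.822/9.766) = 1.00286.
In 86400 s of true time the clock registers 86400/1.00286 = 86153.3 s, so it loses 247 s.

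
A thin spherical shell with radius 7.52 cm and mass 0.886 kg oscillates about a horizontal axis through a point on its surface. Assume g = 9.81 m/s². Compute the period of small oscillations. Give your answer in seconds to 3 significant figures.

0.710 s

I_cm = (2/3)mr² = 0.003340 kg·m². The pivot is at distance d = 0.0752 m from the centre of mass.
By the parallel-axis theorem, I = I_cm + md² = 0.003340 + 0.005010 = 0.008351 kg·m².
T = 2π√(I/(mgd)) = 2π√(0.008351/(0.886 × 9.81 × 0.0752)) = 0.710 s.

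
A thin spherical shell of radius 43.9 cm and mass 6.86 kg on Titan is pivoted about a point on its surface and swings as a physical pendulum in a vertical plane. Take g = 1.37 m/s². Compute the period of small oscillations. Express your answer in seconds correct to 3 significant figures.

4.59 s

I_cm = (2/3)mr² = 0.8814 kg·m². The pivot is at distance d = 0.439 m from the centre of mass.
By the parallel-axis theorem, I = I_cm + md² = 0.8814 + 1.322 = 2.203 kg·m².
T = 2π√(I/(mgd)) = 2π√(2.203/(6.86 × 1.37 × 0.439)) = 4.59 s.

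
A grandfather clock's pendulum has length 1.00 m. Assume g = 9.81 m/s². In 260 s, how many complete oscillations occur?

129

T = 2π√(L/g) = 2π√(1.00/9.81) = 2.006 s.
Number of complete oscillations = ⌊260/2.006⌋ = ⌊129.6⌋ = 129.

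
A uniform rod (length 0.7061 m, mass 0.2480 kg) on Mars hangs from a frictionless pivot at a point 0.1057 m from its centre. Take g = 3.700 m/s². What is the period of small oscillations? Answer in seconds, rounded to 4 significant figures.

For a physical pendulum T = 2π√(I/(mgd)), with d = 0.10570 m from pivot to centre of mass.
I_cm = mL²/12 = 0.2480 × 0.7061²/12 = 0.010304 kg·m²; I = I_cm + md² = 0.010304 + 0.2480 × 0.10570² = 0.013075 kg·m².
T = 2π√(0.013075/(0.2480 × 3.700 × 0.10570)) = 2.307 s.

2.307 s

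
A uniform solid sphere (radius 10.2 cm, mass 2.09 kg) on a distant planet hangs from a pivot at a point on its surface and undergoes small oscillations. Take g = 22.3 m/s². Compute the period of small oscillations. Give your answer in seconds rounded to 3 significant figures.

0.503 s

I_cm = (2/5)mr² = 0.008698 kg·m². The pivot is at distance d = 0.102 m from the centre of mass.
By the parallel-axis theorem, I = I_cm + md² = 0.008698 + 0.02174 = 0.03044 kg·m².
T = 2π√(I/(mgd)) = 2π√(0.03044/(2.09 × 22.3 × 0.102)) = 0.503 s.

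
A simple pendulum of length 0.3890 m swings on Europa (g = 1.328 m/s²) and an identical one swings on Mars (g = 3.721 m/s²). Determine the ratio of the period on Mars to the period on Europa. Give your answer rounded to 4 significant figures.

0.5974

T ∝ 1/√g, so T₂/T₁ = √(g₁/g₂) = √(1.328/3.721) = 0.5974.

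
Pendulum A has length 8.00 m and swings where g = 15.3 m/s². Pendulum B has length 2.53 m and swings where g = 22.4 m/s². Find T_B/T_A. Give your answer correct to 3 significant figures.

T = 2π√(L/g), so T_B/T_A = √((L_B/g_B)/(L_A/g_A)) = √((2.53/22.4)/(8.00/15.3)) = 0.465.

0.465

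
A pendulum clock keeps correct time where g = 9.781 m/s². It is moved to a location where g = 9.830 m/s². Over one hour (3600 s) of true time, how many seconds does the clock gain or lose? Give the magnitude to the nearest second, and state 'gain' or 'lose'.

gain 9 s

The clock's period scales as T ∝ 1/√g, so T'/T = √(9.781/9.830) = 0.997505.
In 3600 s of true time the clock registers 3600/0.997505 = 3609.0 s, so it gains 9 s.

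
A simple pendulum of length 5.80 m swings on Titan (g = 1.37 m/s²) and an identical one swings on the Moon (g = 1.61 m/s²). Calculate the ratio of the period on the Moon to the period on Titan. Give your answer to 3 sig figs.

T ∝ 1/√g, so T₂/T₁ = √(g₁/g₂) = √(1.37/1.61) = 0.922.

0.922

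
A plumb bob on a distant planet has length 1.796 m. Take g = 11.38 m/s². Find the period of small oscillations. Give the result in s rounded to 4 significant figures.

T = 2π√(L/g) = 2π√(1.796/11.38) = 2π × 0.39727 = 2.496 s.

2.496 s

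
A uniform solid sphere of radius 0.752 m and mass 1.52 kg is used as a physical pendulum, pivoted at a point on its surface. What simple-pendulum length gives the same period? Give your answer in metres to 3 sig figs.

1.05 m

The equivalent simple-pendulum length is L_eq = I/(md), where I is about the pivot and d = 0.7520 m.
I_cm = (2/5)mR² = 0.3438 kg·m², so I = I_cm + md² = 0.3438 + 0.8596 = 1.203 kg·m².
L_eq = 1.203/(1.52 × 0.7520) = 1.05 m.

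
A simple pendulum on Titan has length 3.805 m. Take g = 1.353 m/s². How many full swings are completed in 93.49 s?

8

T = 2π√(L/g) = 2π√(3.805/1.353) = 10.537 s.
Number of complete oscillations = ⌊93.49/10.537⌋ = ⌊8.8727⌋ = 8.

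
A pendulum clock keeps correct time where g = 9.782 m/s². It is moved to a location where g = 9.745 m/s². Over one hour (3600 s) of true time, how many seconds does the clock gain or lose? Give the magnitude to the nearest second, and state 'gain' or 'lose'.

The clock's period scales as T ∝ 1/√g, so T'/T = √(9.782/9.745) = 1.00190.
In 3600 s of true time the clock registers 3600/1.00190 = 3593.2 s, so it loses 7 s.

lose 7 s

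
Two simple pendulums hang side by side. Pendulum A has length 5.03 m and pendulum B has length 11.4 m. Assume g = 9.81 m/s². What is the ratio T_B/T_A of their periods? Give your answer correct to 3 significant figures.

T ∝ √L, so T_B/T_A = √(L_B/L_A) = √(11.4/5.03) = 1.51.

1.51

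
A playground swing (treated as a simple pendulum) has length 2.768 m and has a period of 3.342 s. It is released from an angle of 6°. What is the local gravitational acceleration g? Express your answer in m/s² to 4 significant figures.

From T = 2π√(L/g), g = 4π²L/T² = 4π² × 2.768/3.3420² = 9.784 m/s².

9.784 m/s²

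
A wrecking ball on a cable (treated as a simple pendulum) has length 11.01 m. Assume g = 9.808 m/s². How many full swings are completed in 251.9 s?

T = 2π√(L/g) = 2π√(11.01/9.808) = 6.6571 s.
Number of complete oscillations = ⌊251.9/6.6571⌋ = ⌊37.839⌋ = 37.

37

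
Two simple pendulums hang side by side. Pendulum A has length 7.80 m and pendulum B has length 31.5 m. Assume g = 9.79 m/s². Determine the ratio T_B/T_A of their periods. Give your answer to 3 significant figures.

T ∝ √L, so T_B/T_A = √(L_B/L_A) = √(31.5/7.80) = 2.01.

2.01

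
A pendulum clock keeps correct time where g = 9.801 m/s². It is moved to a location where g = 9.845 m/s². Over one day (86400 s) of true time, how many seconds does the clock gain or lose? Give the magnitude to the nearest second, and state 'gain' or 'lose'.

gain 194 s

The clock's period scales as T ∝ 1/√g, so T'/T = √(9.801/9.845) = 0.997763.
In 86400 s of true time the clock registers 86400/0.997763 = 86593.7 s, so it gains 194 s.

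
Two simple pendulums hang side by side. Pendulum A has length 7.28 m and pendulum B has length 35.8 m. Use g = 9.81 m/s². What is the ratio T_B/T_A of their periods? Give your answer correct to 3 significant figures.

2.22

T ∝ √L, so T_B/T_A = √(L_B/L_A) = √(35.8/7.28) = 2.22.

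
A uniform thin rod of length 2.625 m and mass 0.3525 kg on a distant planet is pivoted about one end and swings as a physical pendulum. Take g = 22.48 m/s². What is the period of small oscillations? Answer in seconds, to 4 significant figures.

1.753 s

For a physical pendulum T = 2π√(I/(mgd)), with d = 1.3125 m from pivot to centre of mass.
I_cm = mL²/12 = 0.3525 × 2.625²/12 = 0.20241 kg·m²; I = I_cm + md² = 0.20241 + 0.3525 × 1.3125² = 0.80965 kg·m².
T = 2π√(0.80965/(0.3525 × 22.48 × 1.3125)) = 1.753 s.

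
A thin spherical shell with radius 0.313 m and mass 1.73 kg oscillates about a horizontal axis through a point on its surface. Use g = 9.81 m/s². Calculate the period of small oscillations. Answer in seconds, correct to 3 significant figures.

I_cm = (2/3)mr² = 0.1130 kg·m². The pivot is at distance d = 0.313 m from the centre of mass.
By the parallel-axis theorem, I = I_cm + md² = 0.1130 + 0.1695 = 0.2825 kg·m².
T = 2π√(I/(mgd)) = 2π√(0.2825/(1.73 × 9.81 × 0.313)) = 1.45 s.

1.45 s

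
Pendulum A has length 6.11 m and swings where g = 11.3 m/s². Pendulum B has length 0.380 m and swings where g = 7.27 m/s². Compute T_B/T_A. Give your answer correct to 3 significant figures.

0.311

T = 2π√(L/g), so T_B/T_A = √((L_B/g_B)/(L_A/g_A)) = √((0.380/7.27)/(6.11/11.3)) = 0.311.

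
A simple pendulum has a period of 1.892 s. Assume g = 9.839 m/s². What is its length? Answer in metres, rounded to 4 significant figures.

0.8921 m

From T = 2π√(L/g), L = gT²/(4π²) = 9.839 × 1.8920²/(4π²) = 0.8921 m.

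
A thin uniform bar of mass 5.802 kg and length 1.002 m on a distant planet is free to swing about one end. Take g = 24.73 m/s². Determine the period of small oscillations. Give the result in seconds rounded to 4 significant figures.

For a physical pendulum T = 2π√(I/(mgd)), with d = 0.50100 m from pivot to centre of mass.
I_cm = mL²/12 = 5.802 × 1.002²/12 = 0.48544 kg·m²; I = I_cm + md² = 0.48544 + 5.802 × 0.50100² = 1.9417 kg·m².
T = 2π√(1.9417/(5.802 × 24.73 × 0.50100)) = 1.033 s.

1.033 s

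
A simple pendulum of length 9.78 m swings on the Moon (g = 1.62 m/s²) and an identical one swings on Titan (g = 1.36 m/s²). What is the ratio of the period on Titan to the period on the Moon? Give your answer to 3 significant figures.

1.09

T ∝ 1/√g, so T₂/T₁ = √(g₁/g₂) = √(1.62/1.36) = 1.09.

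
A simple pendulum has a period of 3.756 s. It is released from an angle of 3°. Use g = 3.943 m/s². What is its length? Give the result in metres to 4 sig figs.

1.409 m

From T = 2π√(L/g), L = gT²/(4π²) = 3.943 × 3.7560²/(4π²) = 1.409 m.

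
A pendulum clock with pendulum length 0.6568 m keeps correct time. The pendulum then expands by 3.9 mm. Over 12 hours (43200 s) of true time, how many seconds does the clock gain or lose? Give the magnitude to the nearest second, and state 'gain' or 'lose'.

lose 128 s

T ∝ √L, so T'/T = √(0.66070/0.6568) = 1.00296.
In 43200 s of true time the clock registers 43200/1.00296 = 43072.3 s, so it loses 128 s.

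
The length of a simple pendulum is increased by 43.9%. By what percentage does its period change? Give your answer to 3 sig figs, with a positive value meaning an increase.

20.0%

T ∝ √L, so T'/T = √(1.439) = 1.200.
Percentage change in T = (1.200 − 1) × 100% = 20.0%.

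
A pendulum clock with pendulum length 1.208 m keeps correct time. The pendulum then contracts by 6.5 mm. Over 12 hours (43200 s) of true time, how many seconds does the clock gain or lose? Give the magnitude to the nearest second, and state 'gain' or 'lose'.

T ∝ √L, so T'/T = √(1.20150/1.208) = 0.997306.
In 43200 s of true time the clock registers 43200/0.997306 = 43316.7 s, so it gains 117 s.

gain 117 s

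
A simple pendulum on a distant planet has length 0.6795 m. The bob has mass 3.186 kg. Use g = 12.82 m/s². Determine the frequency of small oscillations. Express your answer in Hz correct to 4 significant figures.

T = 2π√(L/g) = 2π√(0.6795/12.82) = 1.4465 s, so f = 1/T = 0.6913 Hz.

0.6913 Hz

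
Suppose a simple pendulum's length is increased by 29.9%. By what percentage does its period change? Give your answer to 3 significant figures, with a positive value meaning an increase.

14.0%

T ∝ √L, so T'/T = √(1.299) = 1.140.
Percentage change in T = (1.140 − 1) × 100% = 14.0%.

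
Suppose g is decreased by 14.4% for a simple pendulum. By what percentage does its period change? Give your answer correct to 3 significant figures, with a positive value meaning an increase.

T ∝ 1/√g, so T'/T = 1/√(0.8560) = 1.081.
Percentage change in T = (1.081 − 1) × 100% = 8.08%.

8.08%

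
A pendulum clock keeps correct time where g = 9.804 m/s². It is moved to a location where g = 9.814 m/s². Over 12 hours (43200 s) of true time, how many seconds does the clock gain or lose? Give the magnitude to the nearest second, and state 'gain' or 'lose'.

The clock's period scales as T ∝ 1/√g, so T'/T = √(9.804/9.814) = 0.999490.
In 43200 s of true time the clock registers 43200/0.999490 = 43222.0 s, so it gains 22 s.

gain 22 s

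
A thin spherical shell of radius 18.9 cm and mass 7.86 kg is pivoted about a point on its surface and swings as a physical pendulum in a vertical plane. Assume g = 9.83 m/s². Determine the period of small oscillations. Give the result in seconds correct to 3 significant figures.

1.12 s

I_cm = (2/3)mr² = 0.1872 kg·m². The pivot is at distance d = 0.189 m from the centre of mass.
By the parallel-axis theorem, I = I_cm + md² = 0.1872 + 0.2808 = 0.4679 kg·m².
T = 2π√(I/(mgd)) = 2π√(0.4679/(7.86 × 9.83 × 0.189)) = 1.12 s.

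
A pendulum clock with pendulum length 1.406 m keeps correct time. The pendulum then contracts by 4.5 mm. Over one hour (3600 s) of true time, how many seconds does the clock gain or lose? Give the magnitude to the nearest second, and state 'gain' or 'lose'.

T ∝ √L, so T'/T = √(1.40150/1.406) = 0.998398.
In 3600 s of true time the clock registers 3600/0.998398 = 3605.8 s, so it gains 6 s.

gain 6 s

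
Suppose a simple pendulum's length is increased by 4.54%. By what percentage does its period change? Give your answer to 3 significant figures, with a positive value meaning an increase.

2.24%

T ∝ √L, so T'/T = √(1.045) = 1.022.
Percentage change in T = (1.022 − 1) × 100% = 2.24%.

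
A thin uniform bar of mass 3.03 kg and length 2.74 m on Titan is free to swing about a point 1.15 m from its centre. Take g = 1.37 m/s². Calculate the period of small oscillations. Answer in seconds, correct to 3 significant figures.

For a physical pendulum T = 2π√(I/(mgd)), with d = 1.150 m from pivot to centre of mass.
I_cm = mL²/12 = 3.03 × 2.74²/12 = 1.896 kg·m²; I = I_cm + md² = 1.896 + 3.03 × 1.150² = 5.903 kg·m².
T = 2π√(5.903/(3.03 × 1.37 × 1.150)) = 6.99 s.

6.99 s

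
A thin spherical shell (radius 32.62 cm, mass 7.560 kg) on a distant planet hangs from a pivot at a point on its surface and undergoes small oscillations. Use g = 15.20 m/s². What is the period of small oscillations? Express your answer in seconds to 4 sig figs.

I_cm = (2/3)mr² = 0.53629 kg·m². The pivot is at distance d = 0.3262 m from the centre of mass.
By the parallel-axis theorem, I = I_cm + md² = 0.53629 + 0.80443 = 1.3407 kg·m².
T = 2π√(I/(mgd)) = 2π√(1.3407/(7.560 × 15.20 × 0.3262)) = 1.188 s.

1.188 s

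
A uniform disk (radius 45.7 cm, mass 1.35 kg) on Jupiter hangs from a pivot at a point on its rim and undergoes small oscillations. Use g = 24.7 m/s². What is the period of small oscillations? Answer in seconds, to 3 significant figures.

1.05 s

I_cm = ½mr² = 0.1410 kg·m². The pivot is at distance d = 0.457 m from the centre of mass.
By the parallel-axis theorem, I = I_cm + md² = 0.1410 + 0.2819 = 0.4229 kg·m².
T = 2π√(I/(mgd)) = 2π√(0.4229/(1.35 × 24.7 × 0.457)) = 1.05 s.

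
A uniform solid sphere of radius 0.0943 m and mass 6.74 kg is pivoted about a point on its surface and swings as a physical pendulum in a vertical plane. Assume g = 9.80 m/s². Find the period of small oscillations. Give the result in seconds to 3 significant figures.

I_cm = (2/5)mr² = 0.02397 kg·m². The pivot is at distance d = 0.0943 m from the centre of mass.
By the parallel-axis theorem, I = I_cm + md² = 0.02397 + 0.05994 = 0.08391 kg·m².
T = 2π√(I/(mgd)) = 2π√(0.08391/(6.74 × 9.80 × 0.0943)) = 0.729 s.

0.729 s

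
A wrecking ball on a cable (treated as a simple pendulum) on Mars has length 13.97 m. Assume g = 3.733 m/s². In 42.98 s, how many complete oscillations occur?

3

T = 2π√(L/g) = 2π√(13.97/3.733) = 12.155 s.
Number of complete oscillations = ⌊42.98/12.155⌋ = ⌊3.5360⌋ = 3.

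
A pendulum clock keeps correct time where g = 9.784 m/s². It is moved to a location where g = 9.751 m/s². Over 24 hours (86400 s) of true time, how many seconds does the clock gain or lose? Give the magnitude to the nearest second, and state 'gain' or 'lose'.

The clock's period scales as T ∝ 1/√g, so T'/T = √(9.784/9.751) = 1.00169.
In 86400 s of true time the clock registers 86400/1.00169 = 86254.2 s, so it loses 146 s.

lose 146 s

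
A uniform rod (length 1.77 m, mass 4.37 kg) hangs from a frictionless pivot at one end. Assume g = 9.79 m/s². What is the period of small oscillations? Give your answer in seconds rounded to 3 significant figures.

For a physical pendulum T = 2π√(I/(mgd)), with d = 0.8850 m from pivot to centre of mass.
I_cm = mL²/12 = 4.37 × 1.77²/12 = 1.141 kg·m²; I = I_cm + md² = 1.141 + 4.37 × 0.8850² = 4.564 kg·m².
T = 2π√(4.564/(4.37 × 9.79 × 0.8850)) = 2.18 s.

2.18 s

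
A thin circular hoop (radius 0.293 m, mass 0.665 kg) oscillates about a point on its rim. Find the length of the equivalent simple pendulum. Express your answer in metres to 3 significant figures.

0.586 m

The equivalent simple-pendulum length is L_eq = I/(md), where I is about the pivot and d = 0.2930 m.
I_cm = mR² = 0.05709 kg·m², so I = I_cm + md² = 0.05709 + 0.05709 = 0.1142 kg·m².
L_eq = 0.1142/(0.665 × 0.2930) = 0.586 m.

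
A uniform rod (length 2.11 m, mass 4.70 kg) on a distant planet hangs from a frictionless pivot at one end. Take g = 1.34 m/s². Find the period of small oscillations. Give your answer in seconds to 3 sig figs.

6.44 s

For a physical pendulum T = 2π√(I/(mgd)), with d = 1.055 m from pivot to centre of mass.
I_cm = mL²/12 = 4.70 × 2.11²/12 = 1.744 kg·m²; I = I_cm + md² = 1.744 + 4.70 × 1.055² = 6.975 kg·m².
T = 2π√(6.975/(4.70 × 1.34 × 1.055)) = 6.44 s.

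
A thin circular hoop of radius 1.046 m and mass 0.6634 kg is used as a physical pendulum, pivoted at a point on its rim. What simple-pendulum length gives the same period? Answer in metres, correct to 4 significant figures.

The equivalent simple-pendulum length is L_eq = I/(md), where I is about the pivot and d = 1.0460 m.
I_cm = mR² = 0.72584 kg·m², so I = I_cm + md² = 0.72584 + 0.72584 = 1.4517 kg·m².
L_eq = 1.4517/(0.6634 × 1.0460) = 2.092 m.

2.092 m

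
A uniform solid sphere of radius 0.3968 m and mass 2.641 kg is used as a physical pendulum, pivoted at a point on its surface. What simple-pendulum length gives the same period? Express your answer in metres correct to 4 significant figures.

The equivalent simple-pendulum length is L_eq = I/(md), where I is about the pivot and d = 0.39680 m.
I_cm = (2/5)mR² = 0.16633 kg·m², so I = I_cm + md² = 0.16633 + 0.41583 = 0.58216 kg·m².
L_eq = 0.58216/(2.641 × 0.39680) = 0.5555 m.

0.5555 m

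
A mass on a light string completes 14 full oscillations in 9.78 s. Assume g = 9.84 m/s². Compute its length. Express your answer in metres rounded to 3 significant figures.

0.122 m

T = 9.78/14 = 0.6986 s.
From T = 2π√(L/g), L = gT²/(4π²) = 9.84 × 0.6986²/(4π²) = 0.122 m.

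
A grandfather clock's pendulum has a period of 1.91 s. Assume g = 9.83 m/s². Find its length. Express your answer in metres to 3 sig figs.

From T = 2π√(L/g), L = gT²/(4π²) = 9.83 × 1.910²/(4π²) = 0.908 m.

0.908 m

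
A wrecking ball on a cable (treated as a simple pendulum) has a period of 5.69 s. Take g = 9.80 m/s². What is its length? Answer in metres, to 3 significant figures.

From T = 2π√(L/g), L = gT²/(4π²) = 9.80 × 5.690²/(4π²) = 8.04 m.

8.04 m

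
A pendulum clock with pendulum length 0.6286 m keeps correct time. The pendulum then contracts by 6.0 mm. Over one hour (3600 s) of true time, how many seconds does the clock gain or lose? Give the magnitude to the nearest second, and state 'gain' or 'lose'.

T ∝ √L, so T'/T = √(0.62260/0.6286) = 0.995216.
In 3600 s of true time the clock registers 3600/0.995216 = 3617.3 s, so it gains 17 s.

gain 17 s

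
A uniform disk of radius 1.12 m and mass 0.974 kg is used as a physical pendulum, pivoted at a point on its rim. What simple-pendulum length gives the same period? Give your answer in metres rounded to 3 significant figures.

The equivalent simple-pendulum length is L_eq = I/(md), where I is about the pivot and d = 1.120 m.
I_cm = ½mR² = 0.6109 kg·m², so I = I_cm + md² = 0.6109 + 1.222 = 1.833 kg·m².
L_eq = 1.833/(0.974 × 1.120) = 1.68 m.

1.68 m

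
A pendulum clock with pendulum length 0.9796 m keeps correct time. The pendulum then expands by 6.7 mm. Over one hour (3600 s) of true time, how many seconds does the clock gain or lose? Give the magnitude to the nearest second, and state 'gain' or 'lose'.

T ∝ √L, so T'/T = √(0.98630/0.9796) = 1.00341.
In 3600 s of true time the clock registers 3600/1.00341 = 3587.8 s, so it loses 12 s.

lose 12 s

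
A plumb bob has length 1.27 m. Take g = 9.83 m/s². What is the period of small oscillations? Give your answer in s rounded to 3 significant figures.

T = 2π√(L/g) = 2π√(1.27/9.83) = 2π × 0.3594 = 2.26 s.

2.26 s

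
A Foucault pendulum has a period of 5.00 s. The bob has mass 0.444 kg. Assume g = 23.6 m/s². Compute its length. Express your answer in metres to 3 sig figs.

14.9 m

From T = 2π√(L/g), L = gT²/(4π²) = 23.6 × 5.000²/(4π²) = 14.9 m.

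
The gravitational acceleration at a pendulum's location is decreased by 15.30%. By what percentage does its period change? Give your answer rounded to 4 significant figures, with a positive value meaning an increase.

T ∝ 1/√g, so T'/T = 1/√(0.84700) = 1.0866.
Percentage change in T = (1.0866 − 1) × 100% = 8.657%.

8.657%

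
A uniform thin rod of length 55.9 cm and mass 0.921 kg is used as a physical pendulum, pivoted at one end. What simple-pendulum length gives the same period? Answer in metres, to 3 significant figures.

0.373 m

The equivalent simple-pendulum length is L_eq = I/(md), where I is about the pivot and d = 0.2795 m.
I_cm = (1/12)mL² = 0.02398 kg·m², so I = I_cm + md² = 0.02398 + 0.07195 = 0.09593 kg·m².
L_eq = 0.09593/(0.921 × 0.2795) = 0.373 m.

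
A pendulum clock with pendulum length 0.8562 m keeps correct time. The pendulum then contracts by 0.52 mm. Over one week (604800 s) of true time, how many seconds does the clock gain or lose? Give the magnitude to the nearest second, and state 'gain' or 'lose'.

T ∝ √L, so T'/T = √(0.85568/0.8562) = 0.999696.
In 604800 s of true time the clock registers 604800/0.999696 = 604983.7 s, so it gains 184 s.

gain 184 s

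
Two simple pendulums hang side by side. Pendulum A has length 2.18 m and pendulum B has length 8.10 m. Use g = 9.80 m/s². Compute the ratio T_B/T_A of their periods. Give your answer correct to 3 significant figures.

1.93

T ∝ √L, so T_B/T_A = √(L_B/L_A) = √(8.10/2.18) = 1.93.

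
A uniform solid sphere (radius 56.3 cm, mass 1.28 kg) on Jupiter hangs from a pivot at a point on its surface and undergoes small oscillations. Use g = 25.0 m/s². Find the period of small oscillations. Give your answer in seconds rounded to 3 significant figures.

I_cm = (2/5)mr² = 0.1623 kg·m². The pivot is at distance d = 0.563 m from the centre of mass.
By the parallel-axis theorem, I = I_cm + md² = 0.1623 + 0.4057 = 0.5680 kg·m².
T = 2π√(I/(mgd)) = 2π√(0.5680/(1.28 × 25.0 × 0.563)) = 1.12 s.

1.12 s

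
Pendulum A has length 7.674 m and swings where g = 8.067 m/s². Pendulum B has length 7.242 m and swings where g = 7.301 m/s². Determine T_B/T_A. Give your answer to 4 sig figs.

1.021

T = 2π√(L/g), so T_B/T_A = √((L_B/g_B)/(L_A/g_A)) = √((7.242/7.301)/(7.674/8.067)) = 1.021.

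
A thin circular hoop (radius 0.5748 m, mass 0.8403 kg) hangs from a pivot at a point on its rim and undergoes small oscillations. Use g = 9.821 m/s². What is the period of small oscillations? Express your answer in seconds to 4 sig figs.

2.150 s

I_cm = mr² = 0.27763 kg·m². The pivot is at distance d = 0.5748 m from the centre of mass.
By the parallel-axis theorem, I = I_cm + md² = 0.27763 + 0.27763 = 0.55526 kg·m².
T = 2π√(I/(mgd)) = 2π√(0.55526/(0.8403 × 9.821 × 0.5748)) = 2.150 s.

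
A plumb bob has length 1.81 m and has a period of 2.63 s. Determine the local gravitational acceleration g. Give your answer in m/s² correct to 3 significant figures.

From T = 2π√(L/g), g = 4π²L/T² = 4π² × 1.81/2.630² = 10.3 m/s².

10.3 m/s²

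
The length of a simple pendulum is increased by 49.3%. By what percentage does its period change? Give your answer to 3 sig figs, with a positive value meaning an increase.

22.2%

T ∝ √L, so T'/T = √(1.493) = 1.222.
Percentage change in T = (1.222 − 1) × 100% = 22.2%.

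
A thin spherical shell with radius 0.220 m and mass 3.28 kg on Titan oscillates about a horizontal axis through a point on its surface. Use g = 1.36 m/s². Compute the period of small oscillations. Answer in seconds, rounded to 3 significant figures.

I_cm = (2/3)mr² = 0.1058 kg·m². The pivot is at distance d = 0.220 m from the centre of mass.
By the parallel-axis theorem, I = I_cm + md² = 0.1058 + 0.1588 = 0.2646 kg·m².
T = 2π√(I/(mgd)) = 2π√(0.2646/(3.28 × 1.36 × 0.220)) = 3.26 s.

3.26 s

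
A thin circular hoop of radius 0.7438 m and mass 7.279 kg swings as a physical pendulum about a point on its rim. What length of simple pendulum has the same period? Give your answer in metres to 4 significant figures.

1.488 m

The equivalent simple-pendulum length is L_eq = I/(md), where I is about the pivot and d = 0.74380 m.
I_cm = mR² = 4.0270 kg·m², so I = I_cm + md² = 4.0270 + 4.0270 = 8.0540 kg·m².
L_eq = 8.0540/(7.279 × 0.74380) = 1.488 m.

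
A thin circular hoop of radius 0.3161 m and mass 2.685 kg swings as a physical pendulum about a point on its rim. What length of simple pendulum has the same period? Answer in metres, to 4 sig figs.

The equivalent simple-pendulum length is L_eq = I/(md), where I is about the pivot and d = 0.31610 m.
I_cm = mR² = 0.26828 kg·m², so I = I_cm + md² = 0.26828 + 0.26828 = 0.53657 kg·m².
L_eq = 0.53657/(2.685 × 0.31610) = 0.6322 m.

0.6322 m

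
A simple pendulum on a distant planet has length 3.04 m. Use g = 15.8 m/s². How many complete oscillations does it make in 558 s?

202

T = 2π√(L/g) = 2π√(3.04/15.8) = 2.756 s.
Number of complete oscillations = ⌊558/2.756⌋ = ⌊202.5⌋ = 202.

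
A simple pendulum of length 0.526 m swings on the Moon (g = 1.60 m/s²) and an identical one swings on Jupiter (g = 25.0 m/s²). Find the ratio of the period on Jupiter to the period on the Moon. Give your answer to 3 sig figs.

T ∝ 1/√g, so T₂/T₁ = √(g₁/g₂) = √(1.60/25.0) = 0.253.

0.253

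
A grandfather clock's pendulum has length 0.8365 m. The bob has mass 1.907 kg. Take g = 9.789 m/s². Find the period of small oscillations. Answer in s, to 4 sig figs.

1.837 s

T = 2π√(L/g) = 2π√(0.8365/9.789) = 2π × 0.29232 = 1.837 s.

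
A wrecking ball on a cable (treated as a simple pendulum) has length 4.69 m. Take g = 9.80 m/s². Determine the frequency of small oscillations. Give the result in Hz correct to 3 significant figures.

0.230 Hz

T = 2π√(L/g) = 2π√(4.69/9.80) = 4.347 s, so f = 1/T = 0.230 Hz.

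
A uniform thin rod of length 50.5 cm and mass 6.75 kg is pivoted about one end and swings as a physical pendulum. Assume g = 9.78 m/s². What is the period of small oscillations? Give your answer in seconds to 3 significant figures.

For a physical pendulum T = 2π√(I/(mgd)), with d = 0.2525 m from pivot to centre of mass.
I_cm = mL²/12 = 6.75 × 0.505²/12 = 0.1435 kg·m²; I = I_cm + md² = 0.1435 + 6.75 × 0.2525² = 0.5738 kg·m².
T = 2π√(0.5738/(6.75 × 9.78 × 0.2525)) = 1.17 s.

1.17 s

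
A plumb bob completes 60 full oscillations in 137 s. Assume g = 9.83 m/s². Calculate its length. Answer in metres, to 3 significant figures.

1.30 m

T = 137/60 = 2.283 s.
From T = 2π√(L/g), L = gT²/(4π²) = 9.83 × 2.283²/(4π²) = 1.30 m.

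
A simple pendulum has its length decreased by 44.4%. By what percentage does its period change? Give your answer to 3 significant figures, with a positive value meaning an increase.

-25.4%

T ∝ √L, so T'/T = √(0.5560) = 0.7457.
Percentage change in T = (0.7457 − 1) × 100% = -25.4%.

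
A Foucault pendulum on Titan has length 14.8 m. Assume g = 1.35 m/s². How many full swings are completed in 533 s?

25

T = 2π√(L/g) = 2π√(14.8/1.35) = 20.80 s.
Number of complete oscillations = ⌊533/20.80⌋ = ⌊25.62⌋ = 25.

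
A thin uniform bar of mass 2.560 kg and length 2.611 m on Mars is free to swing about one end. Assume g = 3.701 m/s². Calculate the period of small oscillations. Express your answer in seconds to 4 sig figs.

For a physical pendulum T = 2π√(I/(mgd)), with d = 1.3055 m from pivot to centre of mass.
I_cm = mL²/12 = 2.560 × 2.611²/12 = 1.4544 kg·m²; I = I_cm + md² = 1.4544 + 2.560 × 1.3055² = 5.8174 kg·m².
T = 2π√(5.8174/(2.560 × 3.701 × 1.3055)) = 4.309 s.

4.309 s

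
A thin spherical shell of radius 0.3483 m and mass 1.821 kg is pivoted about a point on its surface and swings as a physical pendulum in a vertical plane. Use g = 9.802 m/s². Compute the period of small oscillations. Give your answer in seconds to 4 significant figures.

I_cm = (2/3)mr² = 0.14727 kg·m². The pivot is at distance d = 0.3483 m from the centre of mass.
By the parallel-axis theorem, I = I_cm + md² = 0.14727 + 0.22091 = 0.36818 kg·m².
T = 2π√(I/(mgd)) = 2π√(0.36818/(1.821 × 9.802 × 0.3483)) = 1.529 s.

1.529 s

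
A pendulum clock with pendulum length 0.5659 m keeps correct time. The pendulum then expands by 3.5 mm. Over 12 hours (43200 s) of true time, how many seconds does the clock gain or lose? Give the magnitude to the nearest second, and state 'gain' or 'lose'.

lose 133 s

T ∝ √L, so T'/T = √(0.56940/0.5659) = 1.00309.
In 43200 s of true time the clock registers 43200/1.00309 = 43067.0 s, so it loses 133 s.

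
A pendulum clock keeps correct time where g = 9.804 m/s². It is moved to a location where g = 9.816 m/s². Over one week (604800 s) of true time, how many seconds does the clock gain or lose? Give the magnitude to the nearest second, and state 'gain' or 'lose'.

gain 370 s

The clock's period scales as T ∝ 1/√g, so T'/T = √(9.804/9.816) = 0.999389.
In 604800 s of true time the clock registers 604800/0.999389 = 605170.0 s, so it gains 370 s.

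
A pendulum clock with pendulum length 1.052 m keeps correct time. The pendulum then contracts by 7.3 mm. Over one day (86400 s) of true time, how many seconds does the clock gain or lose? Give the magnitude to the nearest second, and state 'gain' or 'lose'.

T ∝ √L, so T'/T = √(1.04470/1.052) = 0.996524.
In 86400 s of true time the clock registers 86400/0.996524 = 86701.3 s, so it gains 301 s.

gain 301 s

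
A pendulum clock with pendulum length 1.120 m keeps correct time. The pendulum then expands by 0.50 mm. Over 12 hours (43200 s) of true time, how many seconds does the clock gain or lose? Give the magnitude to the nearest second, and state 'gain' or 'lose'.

T ∝ √L, so T'/T = √(1.12050/1.120) = 1.00022.
In 43200 s of true time the clock registers 43200/1.00022 = 43190.4 s, so it loses 10 s.

lose 10 s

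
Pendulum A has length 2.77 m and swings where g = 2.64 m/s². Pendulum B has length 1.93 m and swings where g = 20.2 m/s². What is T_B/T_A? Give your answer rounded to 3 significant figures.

0.302

T = 2π√(L/g), so T_B/T_A = √((L_B/g_B)/(L_A/g_A)) = √((1.93/20.2)/(2.77/2.64)) = 0.302.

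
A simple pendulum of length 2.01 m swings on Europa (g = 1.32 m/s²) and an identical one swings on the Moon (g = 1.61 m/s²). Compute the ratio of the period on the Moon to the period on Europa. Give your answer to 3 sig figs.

T ∝ 1/√g, so T₂/T₁ = √(g₁/g₂) = √(1.32/1.61) = 0.905.

0.905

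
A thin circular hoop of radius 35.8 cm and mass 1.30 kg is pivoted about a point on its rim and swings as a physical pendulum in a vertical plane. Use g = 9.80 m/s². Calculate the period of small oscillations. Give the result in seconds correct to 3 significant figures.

1.70 s

I_cm = mr² = 0.1666 kg·m². The pivot is at distance d = 0.358 m from the centre of mass.
By the parallel-axis theorem, I = I_cm + md² = 0.1666 + 0.1666 = 0.3332 kg·m².
T = 2π√(I/(mgd)) = 2π√(0.3332/(1.30 × 9.80 × 0.358)) = 1.70 s.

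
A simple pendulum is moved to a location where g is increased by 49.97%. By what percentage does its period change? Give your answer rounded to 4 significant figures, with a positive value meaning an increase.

-18.34%

T ∝ 1/√g, so T'/T = 1/√(1.4997) = 0.81658.
Percentage change in T = (0.81658 − 1) × 100% = -18.34%.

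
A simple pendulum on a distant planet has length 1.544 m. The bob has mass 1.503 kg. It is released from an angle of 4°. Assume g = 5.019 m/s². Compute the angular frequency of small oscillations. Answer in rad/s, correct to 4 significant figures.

1.803 rad/s

ω = √(g/L) = √(5.019/1.544) = 1.803 rad/s.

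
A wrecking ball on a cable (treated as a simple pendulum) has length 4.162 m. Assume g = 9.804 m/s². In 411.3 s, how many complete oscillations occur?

T = 2π√(L/g) = 2π√(4.162/9.804) = 4.0938 s.
Number of complete oscillations = ⌊411.3/4.0938⌋ = ⌊100.47⌋ = 100.

100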